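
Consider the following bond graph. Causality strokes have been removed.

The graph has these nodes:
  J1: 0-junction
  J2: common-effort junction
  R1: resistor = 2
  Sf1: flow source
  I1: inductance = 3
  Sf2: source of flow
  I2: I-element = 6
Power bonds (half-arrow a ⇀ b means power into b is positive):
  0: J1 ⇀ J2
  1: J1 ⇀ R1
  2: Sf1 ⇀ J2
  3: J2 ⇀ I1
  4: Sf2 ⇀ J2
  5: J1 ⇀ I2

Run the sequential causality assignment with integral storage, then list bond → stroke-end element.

#2 →Sf1  (source Sf1 imposes f)
#4 →Sf2  (Sf2: flow source, stroke at near end)
#3 →I1  (I1 integral (f out))
#0 →J2  (J2 needs exactly one e-in)
#5 →I2  (I2: I, integral causality)
#1 →J1  (J1: last free bond brings effort in)

b0 stroke→J2
b1 stroke→J1
b2 stroke→Sf1
b3 stroke→I1
b4 stroke→Sf2
b5 stroke→I2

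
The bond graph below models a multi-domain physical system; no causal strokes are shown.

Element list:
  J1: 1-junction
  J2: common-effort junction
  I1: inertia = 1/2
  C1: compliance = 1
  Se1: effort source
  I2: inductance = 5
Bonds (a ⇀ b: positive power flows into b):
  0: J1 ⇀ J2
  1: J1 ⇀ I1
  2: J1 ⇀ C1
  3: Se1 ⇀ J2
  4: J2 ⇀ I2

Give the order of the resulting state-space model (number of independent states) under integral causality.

#3 stroke→J2  (Se1 fixes effort; stroke away)
#0 stroke→J1  (0-jn J2 has e-setter on 3)
#4 stroke→I2  (common-e at J2 fixed by 3)
#1 stroke→I1  (prefer integral on I1)
#2 stroke→J1  (common-f at J1 fixed by 1)

3  (C1, I1, I2 all integral)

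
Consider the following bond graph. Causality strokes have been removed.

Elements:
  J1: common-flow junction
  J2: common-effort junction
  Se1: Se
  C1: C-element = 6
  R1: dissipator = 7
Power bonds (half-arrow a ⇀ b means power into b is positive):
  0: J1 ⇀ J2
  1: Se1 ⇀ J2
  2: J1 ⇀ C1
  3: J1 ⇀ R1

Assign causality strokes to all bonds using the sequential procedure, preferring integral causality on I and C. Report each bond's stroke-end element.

β0 stroke at J1
β1 stroke at J2
β2 stroke at J1
β3 stroke at R1

β1 →J2  (source Se1 imposes e)
β0 →J1  (J2 effort already set via bond 1)
β2 →J1  (C1: C, integral causality)
β3 →R1  (only one flow-in slot at J1)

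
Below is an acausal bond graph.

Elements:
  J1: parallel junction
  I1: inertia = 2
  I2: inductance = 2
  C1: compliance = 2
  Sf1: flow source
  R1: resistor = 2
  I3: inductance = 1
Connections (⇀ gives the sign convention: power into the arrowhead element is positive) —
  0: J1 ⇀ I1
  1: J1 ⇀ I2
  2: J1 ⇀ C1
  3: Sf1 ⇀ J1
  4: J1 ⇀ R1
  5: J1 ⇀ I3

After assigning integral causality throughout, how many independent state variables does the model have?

#3 stroke→Sf1  (source Sf1 imposes f)
#0 stroke→I1  (I1 outputs flow p/I1)
#1 stroke→I2  (I2: I, integral causality)
#2 stroke→J1  (prefer integral on C1)
#4 stroke→R1  (common-e at J1 fixed by 2)
#5 stroke→I3  (0-jn J1 has e-setter on 2)

4  (C1, I1, I2, I3 all integral)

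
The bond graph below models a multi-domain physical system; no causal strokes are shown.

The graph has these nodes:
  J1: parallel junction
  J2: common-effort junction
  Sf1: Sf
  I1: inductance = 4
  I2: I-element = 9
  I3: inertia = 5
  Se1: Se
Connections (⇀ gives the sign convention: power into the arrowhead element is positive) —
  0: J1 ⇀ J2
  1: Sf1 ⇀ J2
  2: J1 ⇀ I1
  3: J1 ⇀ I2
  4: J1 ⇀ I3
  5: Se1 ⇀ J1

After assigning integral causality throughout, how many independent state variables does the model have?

3  (I1, I2, I3 all integral)

β1 stroke at Sf1  (Sf1 fixes flow; stroke at Sf1)
β5 stroke at J1  (source Se1 imposes e)
β0 stroke at J2  (0-jn J1 has e-setter on 5)
β2 stroke at I1  (J1 effort already set via bond 5)
β3 stroke at I2  (J1: bond 5 brought effort, rest push out)
β4 stroke at I3  (J1: bond 5 brought effort, rest push out)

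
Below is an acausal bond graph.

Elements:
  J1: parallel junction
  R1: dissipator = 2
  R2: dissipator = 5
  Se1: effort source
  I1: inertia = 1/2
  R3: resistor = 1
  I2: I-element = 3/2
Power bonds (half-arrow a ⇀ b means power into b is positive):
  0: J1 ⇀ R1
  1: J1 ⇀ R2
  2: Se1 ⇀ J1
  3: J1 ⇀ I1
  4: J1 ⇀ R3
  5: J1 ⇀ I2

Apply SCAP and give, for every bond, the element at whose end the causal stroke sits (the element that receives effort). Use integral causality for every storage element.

b2 →J1  (Se1 (Se) sets effort on bond)
b0 →R1  (J1: bond 2 brought effort, rest push out)
b1 →R2  (common-e at J1 fixed by 2)
b3 →I1  (common-e at J1 fixed by 2)
b4 →R3  (J1: bond 2 brought effort, rest push out)
b5 →I2  (common-e at J1 fixed by 2)

bond 0 →R1
bond 1 →R2
bond 2 →J1
bond 3 →I1
bond 4 →R3
bond 5 →I2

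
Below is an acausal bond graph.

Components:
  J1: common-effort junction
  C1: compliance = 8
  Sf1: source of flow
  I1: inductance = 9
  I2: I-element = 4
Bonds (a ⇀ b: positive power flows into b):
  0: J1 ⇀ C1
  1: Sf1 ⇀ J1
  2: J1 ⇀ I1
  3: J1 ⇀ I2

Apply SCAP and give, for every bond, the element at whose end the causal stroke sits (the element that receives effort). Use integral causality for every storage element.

b0 →J1
b1 →Sf1
b2 →I1
b3 →I2

b1 →Sf1  (Sf1 fixes flow; stroke at Sf1)
b0 →J1  (C1 outputs effort q/C1)
b2 →I1  (J1: bond 0 brought effort, rest push out)
b3 →I2  (J1 effort already set via bond 0)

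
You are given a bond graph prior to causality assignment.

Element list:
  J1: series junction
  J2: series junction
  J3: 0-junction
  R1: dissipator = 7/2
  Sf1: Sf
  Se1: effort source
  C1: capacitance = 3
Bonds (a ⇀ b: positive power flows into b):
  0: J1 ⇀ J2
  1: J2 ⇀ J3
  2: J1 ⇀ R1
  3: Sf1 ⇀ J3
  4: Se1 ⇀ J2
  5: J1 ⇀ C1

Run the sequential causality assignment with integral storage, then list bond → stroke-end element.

β0 stroke at J2
β1 stroke at J3
β2 stroke at J1
β3 stroke at Sf1
β4 stroke at J2
β5 stroke at J1

β3 |Sf1  (Sf1 fixes flow; stroke at Sf1)
β4 |J2  (source Se1 imposes e)
β1 |J3  (closing 0-jn rule on J3)
β0 |J2  (1-jn J2 has f-setter on 1)
β2 |J1  (1-jn J1 has f-setter on 0)
β5 |J1  (common-f at J1 fixed by 0)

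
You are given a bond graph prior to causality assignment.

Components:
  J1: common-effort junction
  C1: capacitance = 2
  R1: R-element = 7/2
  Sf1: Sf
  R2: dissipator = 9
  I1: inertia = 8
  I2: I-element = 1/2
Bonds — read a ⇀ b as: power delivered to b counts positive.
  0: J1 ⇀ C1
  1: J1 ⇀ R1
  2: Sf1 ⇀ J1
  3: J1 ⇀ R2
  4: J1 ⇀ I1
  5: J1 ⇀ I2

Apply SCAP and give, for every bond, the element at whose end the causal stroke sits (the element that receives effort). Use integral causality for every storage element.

#0 →J1
#1 →R1
#2 →Sf1
#3 →R2
#4 →I1
#5 →I2

b2 →Sf1  (Sf1 (Sf) sets flow on bond)
b0 →J1  (C1 integral (e out))
b1 →R1  (common-e at J1 fixed by 0)
b3 →R2  (common-e at J1 fixed by 0)
b4 →I1  (common-e at J1 fixed by 0)
b5 →I2  (common-e at J1 fixed by 0)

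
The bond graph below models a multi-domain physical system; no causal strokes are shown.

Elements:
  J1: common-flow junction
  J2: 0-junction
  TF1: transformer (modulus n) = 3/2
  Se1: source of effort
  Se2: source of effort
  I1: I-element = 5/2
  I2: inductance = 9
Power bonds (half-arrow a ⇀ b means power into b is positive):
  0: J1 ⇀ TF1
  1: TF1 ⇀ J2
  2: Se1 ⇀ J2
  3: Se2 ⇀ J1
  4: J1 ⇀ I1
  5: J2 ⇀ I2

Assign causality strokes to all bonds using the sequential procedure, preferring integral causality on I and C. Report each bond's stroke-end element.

b2 stroke at J2  (source Se1 imposes e)
b3 stroke at J1  (source Se2 imposes e)
b1 stroke at TF1  (0-jn J2 has e-setter on 2)
b5 stroke at I2  (0-jn J2 has e-setter on 2)
b0 stroke at J1  (TF1: transformer flips bond 1)
b4 stroke at I1  (closing 1-jn rule on J1)

#0 stroke→J1
#1 stroke→TF1
#2 stroke→J2
#3 stroke→J1
#4 stroke→I1
#5 stroke→I2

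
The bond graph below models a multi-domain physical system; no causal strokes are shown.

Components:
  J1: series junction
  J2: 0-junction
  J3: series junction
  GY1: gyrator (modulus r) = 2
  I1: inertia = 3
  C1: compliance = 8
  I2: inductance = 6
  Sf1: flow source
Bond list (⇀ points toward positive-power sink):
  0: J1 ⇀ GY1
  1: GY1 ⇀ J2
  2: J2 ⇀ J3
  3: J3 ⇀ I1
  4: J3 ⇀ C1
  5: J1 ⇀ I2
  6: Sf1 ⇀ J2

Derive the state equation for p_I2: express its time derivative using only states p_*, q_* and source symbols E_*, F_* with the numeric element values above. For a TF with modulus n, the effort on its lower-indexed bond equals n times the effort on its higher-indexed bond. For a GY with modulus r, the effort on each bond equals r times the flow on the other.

b6 →Sf1  (Sf1 fixes flow; stroke at Sf1)
b3 →I1  (I1 integral (f out))
b2 →J3  (J3: bond 3 brought flow, rest push out)
b4 →J3  (J3: bond 3 brought flow, rest push out)
b1 →J2  (only one effort-in slot at J2)
b0 →J1  (GY GY1: same side as bond 1)
b5 →I2  (J1: last free bond brings flow in)

dp_I2/dt = 2*F_Sf1 - 2*p_I1/3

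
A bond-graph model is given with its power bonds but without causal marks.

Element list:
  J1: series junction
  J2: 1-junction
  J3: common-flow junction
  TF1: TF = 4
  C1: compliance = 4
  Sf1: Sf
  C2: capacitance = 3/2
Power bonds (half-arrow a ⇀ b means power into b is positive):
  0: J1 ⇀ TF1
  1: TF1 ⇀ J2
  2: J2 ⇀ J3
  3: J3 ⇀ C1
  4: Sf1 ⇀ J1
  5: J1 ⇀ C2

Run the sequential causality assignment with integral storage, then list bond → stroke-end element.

#0 →J1
#1 →TF1
#2 →J2
#3 →J3
#4 →Sf1
#5 →J1

#4 stroke→Sf1  (source Sf1 imposes f)
#0 stroke→J1  (1-jn J1 has f-setter on 4)
#5 stroke→J1  (1-jn J1 has f-setter on 4)
#1 stroke→TF1  (TF1 one-in-one-out from 0)
#2 stroke→J2  (J2 flow already set via bond 1)
#3 stroke→J3  (J3: bond 2 brought flow, rest push out)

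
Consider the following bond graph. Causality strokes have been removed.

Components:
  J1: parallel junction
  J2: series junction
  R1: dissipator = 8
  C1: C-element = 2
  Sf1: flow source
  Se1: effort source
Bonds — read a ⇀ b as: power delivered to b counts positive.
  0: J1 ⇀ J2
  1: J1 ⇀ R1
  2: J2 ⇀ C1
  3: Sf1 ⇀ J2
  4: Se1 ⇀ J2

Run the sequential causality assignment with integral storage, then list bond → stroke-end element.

b3 →Sf1  (source Sf1 imposes f)
b4 →J2  (Se1 fixes effort; stroke away)
b0 →J2  (common-f at J2 fixed by 3)
b2 →J2  (J2: bond 3 brought flow, rest push out)
b1 →J1  (J1: last free bond brings effort in)

#0 →J2
#1 →J1
#2 →J2
#3 →Sf1
#4 →J2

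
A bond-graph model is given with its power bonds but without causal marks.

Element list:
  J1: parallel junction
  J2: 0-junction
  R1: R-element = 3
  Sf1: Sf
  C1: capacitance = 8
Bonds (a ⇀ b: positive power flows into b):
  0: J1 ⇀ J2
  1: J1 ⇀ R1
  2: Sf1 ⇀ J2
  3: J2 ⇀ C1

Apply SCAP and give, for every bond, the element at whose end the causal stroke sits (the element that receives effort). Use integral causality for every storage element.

β0 |J1
β1 |R1
β2 |Sf1
β3 |J2

bond 2 stroke at Sf1  (Sf1 (Sf) sets flow on bond)
bond 3 stroke at J2  (C1 integral (e out))
bond 0 stroke at J1  (0-jn J2 has e-setter on 3)
bond 1 stroke at R1  (J1: bond 0 brought effort, rest push out)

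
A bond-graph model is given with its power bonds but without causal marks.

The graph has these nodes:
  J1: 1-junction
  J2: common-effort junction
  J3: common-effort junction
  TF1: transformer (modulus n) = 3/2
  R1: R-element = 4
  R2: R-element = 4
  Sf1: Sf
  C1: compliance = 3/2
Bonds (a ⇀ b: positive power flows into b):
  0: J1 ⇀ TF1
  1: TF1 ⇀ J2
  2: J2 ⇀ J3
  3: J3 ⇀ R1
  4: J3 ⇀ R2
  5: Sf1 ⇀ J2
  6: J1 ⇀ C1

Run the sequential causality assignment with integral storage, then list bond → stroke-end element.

b0 stroke at TF1
b1 stroke at J2
b2 stroke at J3
b3 stroke at R1
b4 stroke at R2
b5 stroke at Sf1
b6 stroke at J1

bond 5 →Sf1  (Sf1 (Sf) sets flow on bond)
bond 6 →J1  (prefer integral on C1)
bond 0 →TF1  (closing 1-jn rule on J1)
bond 1 →J2  (through TF1, causality passes straight; one stroke at TF1)
bond 2 →J3  (J2 effort already set via bond 1)
bond 3 →R1  (J3: bond 2 brought effort, rest push out)
bond 4 →R2  (J3 effort already set via bond 2)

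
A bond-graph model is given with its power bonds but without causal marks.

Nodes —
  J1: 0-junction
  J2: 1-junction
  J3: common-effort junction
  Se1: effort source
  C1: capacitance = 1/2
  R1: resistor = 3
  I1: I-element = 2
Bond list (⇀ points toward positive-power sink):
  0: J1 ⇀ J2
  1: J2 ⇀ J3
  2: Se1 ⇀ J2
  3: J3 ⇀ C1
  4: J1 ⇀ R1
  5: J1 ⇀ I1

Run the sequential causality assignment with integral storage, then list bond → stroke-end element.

bond 0 stroke at J1
bond 1 stroke at J2
bond 2 stroke at J2
bond 3 stroke at J3
bond 4 stroke at R1
bond 5 stroke at I1

β2 |J2  (Se1 fixes effort; stroke away)
β3 |J3  (C1 integral (e out))
β1 |J2  (0-jn J3 has e-setter on 3)
β0 |J1  (J2: last free bond brings flow in)
β4 |R1  (J1: bond 0 brought effort, rest push out)
β5 |I1  (0-jn J1 has e-setter on 0)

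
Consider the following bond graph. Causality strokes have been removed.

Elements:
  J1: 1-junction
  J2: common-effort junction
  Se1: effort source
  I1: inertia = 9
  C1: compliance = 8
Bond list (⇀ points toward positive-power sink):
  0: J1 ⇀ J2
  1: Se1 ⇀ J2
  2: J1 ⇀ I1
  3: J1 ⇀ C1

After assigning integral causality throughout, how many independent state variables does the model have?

#1 |J2  (Se1: effort source, stroke at far end)
#0 |J1  (0-jn J2 has e-setter on 1)
#2 |I1  (I1 outputs flow p/I1)
#3 |J1  (J1 flow already set via bond 2)

2  (C1, I1 all integral)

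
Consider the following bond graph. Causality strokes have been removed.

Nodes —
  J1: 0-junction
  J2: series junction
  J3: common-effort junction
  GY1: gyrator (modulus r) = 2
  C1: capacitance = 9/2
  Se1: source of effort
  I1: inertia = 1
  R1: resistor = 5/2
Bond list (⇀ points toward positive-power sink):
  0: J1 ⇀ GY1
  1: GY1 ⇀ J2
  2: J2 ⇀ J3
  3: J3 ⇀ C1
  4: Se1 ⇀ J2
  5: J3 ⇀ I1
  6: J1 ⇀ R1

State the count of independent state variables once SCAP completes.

#4 stroke at J2  (Se1 (Se) sets effort on bond)
#3 stroke at J3  (C1 outputs effort q/C1)
#2 stroke at J2  (0-jn J3 has e-setter on 3)
#5 stroke at I1  (J3 effort already set via bond 3)
#1 stroke at GY1  (J2 needs exactly one f-in)
#0 stroke at GY1  (GY1 both-in/both-out from 1)
#6 stroke at J1  (closing 0-jn rule on J1)

2  (C1, I1 all integral)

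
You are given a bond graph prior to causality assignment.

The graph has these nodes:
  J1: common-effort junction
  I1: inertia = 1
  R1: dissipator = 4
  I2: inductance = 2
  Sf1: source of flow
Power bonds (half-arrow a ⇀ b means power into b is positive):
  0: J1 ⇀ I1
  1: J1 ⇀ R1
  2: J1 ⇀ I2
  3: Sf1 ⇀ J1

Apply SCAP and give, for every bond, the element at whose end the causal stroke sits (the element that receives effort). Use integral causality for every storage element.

#3 |Sf1  (source Sf1 imposes f)
#0 |I1  (I1 outputs flow p/I1)
#2 |I2  (prefer integral on I2)
#1 |J1  (J1: last free bond brings effort in)

β0 stroke at I1
β1 stroke at J1
β2 stroke at I2
β3 stroke at Sf1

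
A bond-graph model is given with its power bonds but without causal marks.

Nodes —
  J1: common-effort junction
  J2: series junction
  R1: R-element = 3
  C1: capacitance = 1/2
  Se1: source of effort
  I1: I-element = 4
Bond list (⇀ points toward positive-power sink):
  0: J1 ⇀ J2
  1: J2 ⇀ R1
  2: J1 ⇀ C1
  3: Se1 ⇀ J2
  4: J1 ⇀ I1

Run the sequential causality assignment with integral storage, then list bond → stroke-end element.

bond 0 stroke→J2
bond 1 stroke→R1
bond 2 stroke→J1
bond 3 stroke→J2
bond 4 stroke→I1

β3 stroke at J2  (Se1 fixes effort; stroke away)
β2 stroke at J1  (C1 integral (e out))
β0 stroke at J2  (common-e at J1 fixed by 2)
β4 stroke at I1  (common-e at J1 fixed by 2)
β1 stroke at R1  (only one flow-in slot at J2)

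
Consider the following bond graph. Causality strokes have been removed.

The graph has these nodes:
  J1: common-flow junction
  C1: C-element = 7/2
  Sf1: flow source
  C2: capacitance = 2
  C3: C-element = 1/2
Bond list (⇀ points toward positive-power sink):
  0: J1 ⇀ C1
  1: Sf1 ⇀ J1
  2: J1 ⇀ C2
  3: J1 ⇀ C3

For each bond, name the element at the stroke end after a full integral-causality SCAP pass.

b0 stroke at J1
b1 stroke at Sf1
b2 stroke at J1
b3 stroke at J1

#1 stroke→Sf1  (source Sf1 imposes f)
#0 stroke→J1  (1-jn J1 has f-setter on 1)
#2 stroke→J1  (1-jn J1 has f-setter on 1)
#3 stroke→J1  (J1: bond 1 brought flow, rest push out)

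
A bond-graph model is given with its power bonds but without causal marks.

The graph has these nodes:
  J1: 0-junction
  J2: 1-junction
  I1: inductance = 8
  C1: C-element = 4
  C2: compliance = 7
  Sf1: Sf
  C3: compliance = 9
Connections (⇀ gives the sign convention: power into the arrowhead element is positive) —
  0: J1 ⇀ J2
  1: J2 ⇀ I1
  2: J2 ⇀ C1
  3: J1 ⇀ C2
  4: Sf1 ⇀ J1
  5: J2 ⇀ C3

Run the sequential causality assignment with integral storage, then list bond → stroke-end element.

bond 4 stroke→Sf1  (source Sf1 imposes f)
bond 1 stroke→I1  (I1 outputs flow p/I1)
bond 0 stroke→J2  (J2 flow already set via bond 1)
bond 2 stroke→J2  (1-jn J2 has f-setter on 1)
bond 5 stroke→J2  (J2: bond 1 brought flow, rest push out)
bond 3 stroke→J1  (only one effort-in slot at J1)

#0 stroke→J2
#1 stroke→I1
#2 stroke→J2
#3 stroke→J1
#4 stroke→Sf1
#5 stroke→J2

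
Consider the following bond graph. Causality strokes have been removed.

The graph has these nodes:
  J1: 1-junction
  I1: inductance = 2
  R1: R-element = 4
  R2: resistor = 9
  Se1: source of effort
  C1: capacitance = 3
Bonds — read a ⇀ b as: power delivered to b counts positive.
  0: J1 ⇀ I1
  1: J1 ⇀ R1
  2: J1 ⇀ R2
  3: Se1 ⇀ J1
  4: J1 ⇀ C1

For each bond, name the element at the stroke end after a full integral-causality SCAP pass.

β3 stroke→J1  (source Se1 imposes e)
β0 stroke→I1  (prefer integral on I1)
β1 stroke→J1  (J1 flow already set via bond 0)
β2 stroke→J1  (J1 flow already set via bond 0)
β4 stroke→J1  (J1: bond 0 brought flow, rest push out)

b0 |I1
b1 |J1
b2 |J1
b3 |J1
b4 |J1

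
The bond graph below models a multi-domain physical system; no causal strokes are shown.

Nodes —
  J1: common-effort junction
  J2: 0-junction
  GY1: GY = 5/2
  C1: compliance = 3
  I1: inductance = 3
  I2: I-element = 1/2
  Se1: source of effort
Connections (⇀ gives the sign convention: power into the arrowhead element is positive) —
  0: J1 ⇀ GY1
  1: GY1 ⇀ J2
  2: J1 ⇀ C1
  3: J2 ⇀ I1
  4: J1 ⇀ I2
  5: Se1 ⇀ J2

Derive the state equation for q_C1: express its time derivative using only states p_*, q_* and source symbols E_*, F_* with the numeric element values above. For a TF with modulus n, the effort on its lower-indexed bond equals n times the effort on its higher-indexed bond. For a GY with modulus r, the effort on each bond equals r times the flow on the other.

dq_C1/dt = -2*E_Se1/5 - 2*p_I2

bond 5 |J2  (Se1 (Se) sets effort on bond)
bond 1 |GY1  (J2 effort already set via bond 5)
bond 3 |I1  (common-e at J2 fixed by 5)
bond 0 |GY1  (through GY1, causality inverts; strokes same side of GY1)
bond 2 |J1  (C1 integral (e out))
bond 4 |I2  (J1: bond 2 brought effort, rest push out)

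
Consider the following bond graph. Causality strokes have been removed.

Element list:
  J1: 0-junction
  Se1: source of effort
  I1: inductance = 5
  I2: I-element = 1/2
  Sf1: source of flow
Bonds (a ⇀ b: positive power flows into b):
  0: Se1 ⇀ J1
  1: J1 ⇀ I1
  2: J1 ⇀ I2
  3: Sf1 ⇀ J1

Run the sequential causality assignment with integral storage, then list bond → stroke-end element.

β0 |J1  (Se1 fixes effort; stroke away)
β3 |Sf1  (Sf1 fixes flow; stroke at Sf1)
β1 |I1  (0-jn J1 has e-setter on 0)
β2 |I2  (J1 effort already set via bond 0)

β0 |J1
β1 |I1
β2 |I2
β3 |Sf1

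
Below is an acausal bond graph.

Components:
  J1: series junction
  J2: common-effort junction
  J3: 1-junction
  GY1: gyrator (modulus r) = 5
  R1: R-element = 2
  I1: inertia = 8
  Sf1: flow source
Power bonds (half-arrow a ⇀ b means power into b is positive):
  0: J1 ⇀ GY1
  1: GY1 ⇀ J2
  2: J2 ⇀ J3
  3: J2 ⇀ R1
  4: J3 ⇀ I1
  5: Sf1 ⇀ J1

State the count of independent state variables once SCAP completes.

b5 →Sf1  (source Sf1 imposes f)
b0 →J1  (1-jn J1 has f-setter on 5)
b1 →J2  (through GY1, causality inverts; strokes same side of GY1)
b2 →J3  (0-jn J2 has e-setter on 1)
b3 →R1  (0-jn J2 has e-setter on 1)
b4 →I1  (J3: last free bond brings flow in)

1  (I1 all integral)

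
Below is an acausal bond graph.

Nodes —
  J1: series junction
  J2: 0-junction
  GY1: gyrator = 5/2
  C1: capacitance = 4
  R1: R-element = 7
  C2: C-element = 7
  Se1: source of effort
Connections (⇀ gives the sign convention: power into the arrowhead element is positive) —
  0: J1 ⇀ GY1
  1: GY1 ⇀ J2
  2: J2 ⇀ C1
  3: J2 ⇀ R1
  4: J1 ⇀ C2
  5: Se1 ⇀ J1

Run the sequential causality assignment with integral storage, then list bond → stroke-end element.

#5 stroke→J1  (Se1: effort source, stroke at far end)
#2 stroke→J2  (C1 outputs effort q/C1)
#1 stroke→GY1  (J2: bond 2 brought effort, rest push out)
#3 stroke→R1  (0-jn J2 has e-setter on 2)
#0 stroke→GY1  (GY1: gyrator matches bond 1)
#4 stroke→J1  (common-f at J1 fixed by 0)

#0 |GY1
#1 |GY1
#2 |J2
#3 |R1
#4 |J1
#5 |J1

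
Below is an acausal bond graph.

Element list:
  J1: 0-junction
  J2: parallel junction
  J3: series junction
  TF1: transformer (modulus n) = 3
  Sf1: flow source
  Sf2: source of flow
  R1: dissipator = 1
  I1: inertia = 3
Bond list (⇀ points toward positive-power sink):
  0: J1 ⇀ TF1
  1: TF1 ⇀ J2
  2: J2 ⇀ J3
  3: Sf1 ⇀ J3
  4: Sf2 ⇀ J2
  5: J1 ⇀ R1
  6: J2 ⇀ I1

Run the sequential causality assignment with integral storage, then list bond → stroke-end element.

β3 stroke→Sf1  (Sf1: flow source, stroke at near end)
β4 stroke→Sf2  (Sf2 fixes flow; stroke at Sf2)
β2 stroke→J3  (J3 flow already set via bond 3)
β6 stroke→I1  (I1: I, integral causality)
β1 stroke→J2  (J2: last free bond brings effort in)
β0 stroke→TF1  (TF1: transformer flips bond 1)
β5 stroke→J1  (closing 0-jn rule on J1)

bond 0 stroke→TF1
bond 1 stroke→J2
bond 2 stroke→J3
bond 3 stroke→Sf1
bond 4 stroke→Sf2
bond 5 stroke→J1
bond 6 stroke→I1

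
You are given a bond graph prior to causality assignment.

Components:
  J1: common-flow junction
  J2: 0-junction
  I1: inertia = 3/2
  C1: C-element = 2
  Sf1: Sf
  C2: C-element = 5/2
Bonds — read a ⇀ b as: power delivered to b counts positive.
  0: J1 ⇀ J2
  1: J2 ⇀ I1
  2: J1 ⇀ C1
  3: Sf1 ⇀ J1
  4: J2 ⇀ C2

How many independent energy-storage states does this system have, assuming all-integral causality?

3  (C1, C2, I1 all integral)

β3 stroke→Sf1  (Sf1: flow source, stroke at near end)
β0 stroke→J1  (J1: bond 3 brought flow, rest push out)
β2 stroke→J1  (1-jn J1 has f-setter on 3)
β1 stroke→I1  (I1 integral (f out))
β4 stroke→J2  (J2 needs exactly one e-in)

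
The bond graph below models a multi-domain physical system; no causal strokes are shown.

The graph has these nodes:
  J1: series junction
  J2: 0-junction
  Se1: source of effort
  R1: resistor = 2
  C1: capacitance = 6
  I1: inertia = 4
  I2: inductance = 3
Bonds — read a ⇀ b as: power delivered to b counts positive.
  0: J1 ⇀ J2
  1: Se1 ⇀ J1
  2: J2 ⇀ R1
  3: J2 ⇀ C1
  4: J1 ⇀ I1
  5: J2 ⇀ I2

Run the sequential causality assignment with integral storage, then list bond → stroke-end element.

bond 1 stroke at J1  (Se1 fixes effort; stroke away)
bond 3 stroke at J2  (C1 outputs effort q/C1)
bond 0 stroke at J1  (J2 effort already set via bond 3)
bond 2 stroke at R1  (0-jn J2 has e-setter on 3)
bond 5 stroke at I2  (0-jn J2 has e-setter on 3)
bond 4 stroke at I1  (only one flow-in slot at J1)

β0 stroke→J1
β1 stroke→J1
β2 stroke→R1
β3 stroke→J2
β4 stroke→I1
β5 stroke→I2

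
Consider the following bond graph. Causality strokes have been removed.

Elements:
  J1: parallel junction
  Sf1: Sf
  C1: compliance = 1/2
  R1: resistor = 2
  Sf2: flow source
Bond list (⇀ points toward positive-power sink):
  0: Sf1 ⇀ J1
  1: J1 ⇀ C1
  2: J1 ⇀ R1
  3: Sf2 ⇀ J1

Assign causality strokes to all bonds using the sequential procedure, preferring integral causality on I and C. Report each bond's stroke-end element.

#0 |Sf1  (Sf1 (Sf) sets flow on bond)
#3 |Sf2  (Sf2 (Sf) sets flow on bond)
#1 |J1  (C1: C, integral causality)
#2 |R1  (common-e at J1 fixed by 1)

#0 |Sf1
#1 |J1
#2 |R1
#3 |Sf2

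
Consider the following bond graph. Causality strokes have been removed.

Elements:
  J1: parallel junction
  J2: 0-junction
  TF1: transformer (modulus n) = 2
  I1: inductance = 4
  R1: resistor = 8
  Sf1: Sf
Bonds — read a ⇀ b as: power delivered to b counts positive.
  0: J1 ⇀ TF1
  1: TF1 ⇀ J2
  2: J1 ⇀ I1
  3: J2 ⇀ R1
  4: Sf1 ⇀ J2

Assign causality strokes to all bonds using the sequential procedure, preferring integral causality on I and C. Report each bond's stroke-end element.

b4 stroke at Sf1  (Sf1 fixes flow; stroke at Sf1)
b2 stroke at I1  (I1: I, integral causality)
b0 stroke at J1  (closing 0-jn rule on J1)
b1 stroke at TF1  (TF1 one-in-one-out from 0)
b3 stroke at J2  (J2: last free bond brings effort in)

#0 stroke at J1
#1 stroke at TF1
#2 stroke at I1
#3 stroke at J2
#4 stroke at Sf1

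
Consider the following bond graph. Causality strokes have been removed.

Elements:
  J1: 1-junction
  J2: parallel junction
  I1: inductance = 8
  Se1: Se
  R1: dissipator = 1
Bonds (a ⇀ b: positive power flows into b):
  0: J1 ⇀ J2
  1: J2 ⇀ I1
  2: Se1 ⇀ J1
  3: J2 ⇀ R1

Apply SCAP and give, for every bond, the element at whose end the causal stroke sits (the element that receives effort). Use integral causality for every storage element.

b2 →J1  (source Se1 imposes e)
b0 →J2  (closing 1-jn rule on J1)
b1 →I1  (common-e at J2 fixed by 0)
b3 →R1  (J2 effort already set via bond 0)

#0 stroke→J2
#1 stroke→I1
#2 stroke→J1
#3 stroke→R1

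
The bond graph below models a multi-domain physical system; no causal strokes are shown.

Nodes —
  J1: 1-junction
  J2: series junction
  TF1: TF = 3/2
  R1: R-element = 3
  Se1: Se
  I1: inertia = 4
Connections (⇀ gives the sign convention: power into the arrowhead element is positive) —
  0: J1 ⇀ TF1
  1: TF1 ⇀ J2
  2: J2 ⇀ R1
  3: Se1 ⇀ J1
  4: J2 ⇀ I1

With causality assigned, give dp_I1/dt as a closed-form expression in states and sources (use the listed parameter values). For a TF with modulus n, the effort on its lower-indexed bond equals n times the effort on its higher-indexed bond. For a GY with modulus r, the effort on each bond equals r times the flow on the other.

dp_I1/dt = 2*E_Se1/3 - 3*p_I1/4

β3 stroke→J1  (source Se1 imposes e)
β0 stroke→TF1  (J1 needs exactly one f-in)
β1 stroke→J2  (through TF1, causality passes straight; one stroke at TF1)
β4 stroke→I1  (I1 integral (f out))
β2 stroke→J2  (1-jn J2 has f-setter on 4)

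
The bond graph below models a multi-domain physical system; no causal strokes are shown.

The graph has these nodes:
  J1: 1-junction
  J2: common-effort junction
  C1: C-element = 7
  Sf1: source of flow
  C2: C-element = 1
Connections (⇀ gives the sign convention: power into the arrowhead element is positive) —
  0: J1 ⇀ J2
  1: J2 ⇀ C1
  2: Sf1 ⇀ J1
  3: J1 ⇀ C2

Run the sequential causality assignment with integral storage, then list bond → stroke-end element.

bond 2 →Sf1  (Sf1 fixes flow; stroke at Sf1)
bond 0 →J1  (J1 flow already set via bond 2)
bond 3 →J1  (J1: bond 2 brought flow, rest push out)
bond 1 →J2  (closing 0-jn rule on J2)

#0 stroke→J1
#1 stroke→J2
#2 stroke→Sf1
#3 stroke→J1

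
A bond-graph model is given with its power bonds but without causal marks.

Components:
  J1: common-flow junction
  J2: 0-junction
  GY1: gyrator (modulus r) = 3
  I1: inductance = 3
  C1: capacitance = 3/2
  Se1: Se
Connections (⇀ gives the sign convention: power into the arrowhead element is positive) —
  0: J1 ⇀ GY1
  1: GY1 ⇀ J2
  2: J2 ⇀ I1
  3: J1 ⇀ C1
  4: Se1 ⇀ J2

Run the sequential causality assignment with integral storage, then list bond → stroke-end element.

b0 stroke→GY1
b1 stroke→GY1
b2 stroke→I1
b3 stroke→J1
b4 stroke→J2

#4 |J2  (source Se1 imposes e)
#1 |GY1  (0-jn J2 has e-setter on 4)
#2 |I1  (common-e at J2 fixed by 4)
#0 |GY1  (GY1 both-in/both-out from 1)
#3 |J1  (J1 flow already set via bond 0)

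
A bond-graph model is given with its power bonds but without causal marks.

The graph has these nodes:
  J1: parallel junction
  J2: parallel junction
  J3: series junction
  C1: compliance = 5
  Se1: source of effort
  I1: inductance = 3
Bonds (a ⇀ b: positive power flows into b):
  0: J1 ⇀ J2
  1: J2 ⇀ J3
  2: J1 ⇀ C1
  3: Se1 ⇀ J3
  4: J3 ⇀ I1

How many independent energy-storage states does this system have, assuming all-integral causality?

2  (C1, I1 all integral)

bond 3 |J3  (Se1 fixes effort; stroke away)
bond 2 |J1  (C1 integral (e out))
bond 0 |J2  (common-e at J1 fixed by 2)
bond 1 |J3  (0-jn J2 has e-setter on 0)
bond 4 |I1  (J3: last free bond brings flow in)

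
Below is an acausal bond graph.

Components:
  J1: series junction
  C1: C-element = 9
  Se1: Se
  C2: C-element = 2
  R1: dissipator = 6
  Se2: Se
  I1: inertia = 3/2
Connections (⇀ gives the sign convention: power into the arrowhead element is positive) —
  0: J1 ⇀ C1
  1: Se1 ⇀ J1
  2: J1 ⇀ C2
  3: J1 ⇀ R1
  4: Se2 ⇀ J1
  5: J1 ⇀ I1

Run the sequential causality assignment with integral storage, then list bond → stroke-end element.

bond 1 stroke at J1  (Se1 (Se) sets effort on bond)
bond 4 stroke at J1  (Se2: effort source, stroke at far end)
bond 0 stroke at J1  (C1 integral (e out))
bond 2 stroke at J1  (prefer integral on C2)
bond 5 stroke at I1  (I1 outputs flow p/I1)
bond 3 stroke at J1  (J1 flow already set via bond 5)

bond 0 stroke at J1
bond 1 stroke at J1
bond 2 stroke at J1
bond 3 stroke at J1
bond 4 stroke at J1
bond 5 stroke at I1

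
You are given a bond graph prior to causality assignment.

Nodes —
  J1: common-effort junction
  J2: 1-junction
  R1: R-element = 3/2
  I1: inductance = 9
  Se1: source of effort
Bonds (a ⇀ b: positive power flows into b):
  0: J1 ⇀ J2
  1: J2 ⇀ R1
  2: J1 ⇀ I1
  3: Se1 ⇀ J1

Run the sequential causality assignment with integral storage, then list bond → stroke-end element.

b3 |J1  (source Se1 imposes e)
b0 |J2  (common-e at J1 fixed by 3)
b2 |I1  (0-jn J1 has e-setter on 3)
b1 |R1  (only one flow-in slot at J2)

#0 |J2
#1 |R1
#2 |I1
#3 |J1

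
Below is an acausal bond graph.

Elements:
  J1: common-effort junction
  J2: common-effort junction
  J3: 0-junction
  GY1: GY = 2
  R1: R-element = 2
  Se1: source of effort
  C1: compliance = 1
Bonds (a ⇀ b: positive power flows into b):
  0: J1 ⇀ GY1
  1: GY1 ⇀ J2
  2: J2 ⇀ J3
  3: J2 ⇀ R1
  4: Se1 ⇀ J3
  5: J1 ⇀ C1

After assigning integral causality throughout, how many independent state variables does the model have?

b4 |J3  (Se1: effort source, stroke at far end)
b2 |J2  (J3: bond 4 brought effort, rest push out)
b1 |GY1  (0-jn J2 has e-setter on 2)
b3 |R1  (0-jn J2 has e-setter on 2)
b0 |GY1  (GY GY1: same side as bond 1)
b5 |J1  (only one effort-in slot at J1)

1  (C1 all integral)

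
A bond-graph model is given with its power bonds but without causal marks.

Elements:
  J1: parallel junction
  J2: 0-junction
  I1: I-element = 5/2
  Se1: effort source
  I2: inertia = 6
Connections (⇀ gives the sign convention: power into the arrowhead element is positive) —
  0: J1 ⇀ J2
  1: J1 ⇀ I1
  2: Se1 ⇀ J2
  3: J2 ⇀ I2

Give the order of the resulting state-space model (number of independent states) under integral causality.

β2 stroke→J2  (Se1 fixes effort; stroke away)
β0 stroke→J1  (common-e at J2 fixed by 2)
β3 stroke→I2  (J2: bond 2 brought effort, rest push out)
β1 stroke→I1  (J1: bond 0 brought effort, rest push out)

2  (I1, I2 all integral)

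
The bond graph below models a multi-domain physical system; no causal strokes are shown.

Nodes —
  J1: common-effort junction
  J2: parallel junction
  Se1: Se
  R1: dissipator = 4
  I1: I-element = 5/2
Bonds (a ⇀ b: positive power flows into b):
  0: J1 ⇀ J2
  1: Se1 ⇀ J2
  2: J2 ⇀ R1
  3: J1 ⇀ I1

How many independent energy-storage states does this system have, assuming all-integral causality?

1  (I1 all integral)

#1 stroke→J2  (Se1: effort source, stroke at far end)
#0 stroke→J1  (common-e at J2 fixed by 1)
#2 stroke→R1  (common-e at J2 fixed by 1)
#3 stroke→I1  (0-jn J1 has e-setter on 0)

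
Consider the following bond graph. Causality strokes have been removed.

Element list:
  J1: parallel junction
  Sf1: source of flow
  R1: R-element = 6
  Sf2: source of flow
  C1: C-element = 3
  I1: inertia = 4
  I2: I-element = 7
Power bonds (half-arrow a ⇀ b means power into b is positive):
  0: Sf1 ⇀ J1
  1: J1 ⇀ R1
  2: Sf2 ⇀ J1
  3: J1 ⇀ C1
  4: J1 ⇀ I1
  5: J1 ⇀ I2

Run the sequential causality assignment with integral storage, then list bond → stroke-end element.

bond 0 stroke→Sf1
bond 1 stroke→R1
bond 2 stroke→Sf2
bond 3 stroke→J1
bond 4 stroke→I1
bond 5 stroke→I2

bond 0 →Sf1  (Sf1: flow source, stroke at near end)
bond 2 →Sf2  (source Sf2 imposes f)
bond 3 →J1  (prefer integral on C1)
bond 1 →R1  (J1: bond 3 brought effort, rest push out)
bond 4 →I1  (common-e at J1 fixed by 3)
bond 5 →I2  (J1: bond 3 brought effort, rest push out)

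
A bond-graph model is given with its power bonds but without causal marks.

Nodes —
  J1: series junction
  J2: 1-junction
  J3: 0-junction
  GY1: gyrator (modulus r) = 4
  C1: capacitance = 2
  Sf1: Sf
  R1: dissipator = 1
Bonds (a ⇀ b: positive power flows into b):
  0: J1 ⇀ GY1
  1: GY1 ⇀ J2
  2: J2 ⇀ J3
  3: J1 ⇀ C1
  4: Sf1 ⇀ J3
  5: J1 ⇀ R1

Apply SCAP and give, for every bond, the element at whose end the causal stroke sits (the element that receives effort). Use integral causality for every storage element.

β0 |J1
β1 |J2
β2 |J3
β3 |J1
β4 |Sf1
β5 |R1

β4 stroke→Sf1  (Sf1 (Sf) sets flow on bond)
β2 stroke→J3  (only one effort-in slot at J3)
β1 stroke→J2  (J2 flow already set via bond 2)
β0 stroke→J1  (through GY1, causality inverts; strokes same side of GY1)
β3 stroke→J1  (prefer integral on C1)
β5 stroke→R1  (closing 1-jn rule on J1)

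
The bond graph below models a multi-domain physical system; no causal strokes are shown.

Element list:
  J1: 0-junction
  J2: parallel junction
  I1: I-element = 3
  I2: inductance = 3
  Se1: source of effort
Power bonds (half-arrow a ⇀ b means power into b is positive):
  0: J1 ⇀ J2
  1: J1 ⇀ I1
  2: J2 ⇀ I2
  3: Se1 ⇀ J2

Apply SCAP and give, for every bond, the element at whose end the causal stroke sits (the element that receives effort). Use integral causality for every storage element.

bond 0 stroke→J1
bond 1 stroke→I1
bond 2 stroke→I2
bond 3 stroke→J2

bond 3 stroke→J2  (source Se1 imposes e)
bond 0 stroke→J1  (J2: bond 3 brought effort, rest push out)
bond 2 stroke→I2  (J2 effort already set via bond 3)
bond 1 stroke→I1  (0-jn J1 has e-setter on 0)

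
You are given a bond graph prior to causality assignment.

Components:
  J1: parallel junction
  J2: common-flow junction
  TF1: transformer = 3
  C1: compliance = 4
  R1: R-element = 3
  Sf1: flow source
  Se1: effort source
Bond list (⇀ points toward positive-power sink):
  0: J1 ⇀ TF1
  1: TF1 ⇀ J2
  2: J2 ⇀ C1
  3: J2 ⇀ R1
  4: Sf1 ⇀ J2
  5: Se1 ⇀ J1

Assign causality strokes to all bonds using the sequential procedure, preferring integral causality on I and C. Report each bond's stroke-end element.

#0 →TF1
#1 →J2
#2 →J2
#3 →J2
#4 →Sf1
#5 →J1

β4 stroke→Sf1  (Sf1 fixes flow; stroke at Sf1)
β5 stroke→J1  (Se1 (Se) sets effort on bond)
β0 stroke→TF1  (J1: bond 5 brought effort, rest push out)
β1 stroke→J2  (1-jn J2 has f-setter on 4)
β2 stroke→J2  (J2 flow already set via bond 4)
β3 stroke→J2  (J2: bond 4 brought flow, rest push out)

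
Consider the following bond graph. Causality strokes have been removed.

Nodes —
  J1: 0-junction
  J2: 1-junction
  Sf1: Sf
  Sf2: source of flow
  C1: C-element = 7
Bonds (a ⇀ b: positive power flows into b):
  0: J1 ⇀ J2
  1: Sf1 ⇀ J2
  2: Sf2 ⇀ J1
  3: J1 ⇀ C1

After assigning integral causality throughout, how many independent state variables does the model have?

1  (C1 all integral)

bond 1 stroke at Sf1  (Sf1 (Sf) sets flow on bond)
bond 2 stroke at Sf2  (Sf2 (Sf) sets flow on bond)
bond 0 stroke at J2  (J2 flow already set via bond 1)
bond 3 stroke at J1  (closing 0-jn rule on J1)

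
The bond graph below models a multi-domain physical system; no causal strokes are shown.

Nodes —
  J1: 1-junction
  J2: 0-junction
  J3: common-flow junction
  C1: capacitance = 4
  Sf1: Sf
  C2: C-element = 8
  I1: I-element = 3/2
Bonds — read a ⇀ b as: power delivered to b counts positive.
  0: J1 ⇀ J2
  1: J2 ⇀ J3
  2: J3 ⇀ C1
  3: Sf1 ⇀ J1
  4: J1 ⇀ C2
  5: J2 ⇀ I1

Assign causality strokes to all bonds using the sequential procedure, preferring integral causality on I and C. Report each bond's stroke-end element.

#3 →Sf1  (source Sf1 imposes f)
#0 →J1  (J1: bond 3 brought flow, rest push out)
#4 →J1  (1-jn J1 has f-setter on 3)
#2 →J3  (prefer integral on C1)
#1 →J2  (closing 1-jn rule on J3)
#5 →I1  (common-e at J2 fixed by 1)

#0 |J1
#1 |J2
#2 |J3
#3 |Sf1
#4 |J1
#5 |I1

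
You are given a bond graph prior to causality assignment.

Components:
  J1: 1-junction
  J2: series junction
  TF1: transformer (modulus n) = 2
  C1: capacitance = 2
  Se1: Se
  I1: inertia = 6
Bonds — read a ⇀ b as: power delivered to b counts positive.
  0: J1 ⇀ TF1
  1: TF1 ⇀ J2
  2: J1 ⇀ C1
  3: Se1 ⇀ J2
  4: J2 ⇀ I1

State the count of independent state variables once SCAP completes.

2  (C1, I1 all integral)

β3 stroke→J2  (Se1 fixes effort; stroke away)
β2 stroke→J1  (C1: C, integral causality)
β0 stroke→TF1  (J1 needs exactly one f-in)
β1 stroke→J2  (TF1 one-in-one-out from 0)
β4 stroke→I1  (J2: last free bond brings flow in)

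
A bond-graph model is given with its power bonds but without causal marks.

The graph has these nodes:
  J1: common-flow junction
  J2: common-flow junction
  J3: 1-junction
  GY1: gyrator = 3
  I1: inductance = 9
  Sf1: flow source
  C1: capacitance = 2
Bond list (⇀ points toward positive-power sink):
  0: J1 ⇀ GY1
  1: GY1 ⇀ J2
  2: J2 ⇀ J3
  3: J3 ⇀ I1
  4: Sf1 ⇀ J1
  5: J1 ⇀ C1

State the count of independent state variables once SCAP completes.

β4 stroke at Sf1  (Sf1: flow source, stroke at near end)
β0 stroke at J1  (common-f at J1 fixed by 4)
β5 stroke at J1  (1-jn J1 has f-setter on 4)
β1 stroke at J2  (GY GY1: same side as bond 0)
β2 stroke at J3  (closing 1-jn rule on J2)
β3 stroke at I1  (J3 needs exactly one f-in)

2  (C1, I1 all integral)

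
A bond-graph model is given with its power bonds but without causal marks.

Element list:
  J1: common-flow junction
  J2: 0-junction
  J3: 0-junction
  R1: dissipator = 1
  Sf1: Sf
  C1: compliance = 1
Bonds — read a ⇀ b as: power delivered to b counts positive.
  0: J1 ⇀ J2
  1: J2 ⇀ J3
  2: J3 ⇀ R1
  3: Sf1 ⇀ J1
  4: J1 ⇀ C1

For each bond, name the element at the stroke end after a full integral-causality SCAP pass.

β0 |J1
β1 |J2
β2 |J3
β3 |Sf1
β4 |J1

#3 stroke at Sf1  (source Sf1 imposes f)
#0 stroke at J1  (common-f at J1 fixed by 3)
#4 stroke at J1  (J1 flow already set via bond 3)
#1 stroke at J2  (only one effort-in slot at J2)
#2 stroke at J3  (closing 0-jn rule on J3)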